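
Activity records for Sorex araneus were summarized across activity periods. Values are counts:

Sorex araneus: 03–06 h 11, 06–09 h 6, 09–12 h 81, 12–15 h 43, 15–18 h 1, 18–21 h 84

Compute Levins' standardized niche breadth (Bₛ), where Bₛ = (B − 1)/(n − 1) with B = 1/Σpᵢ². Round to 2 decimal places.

Proportions for Sorex araneus (n=226): 11/226=0.0487, 6/226=0.0265, 81/226=0.3584, 43/226=0.1903, 1/226=0.0044, 84/226=0.3717
Σpᵢ² = 0.0487² + 0.0265² + 0.3584² + 0.1903² + 0.0044² + 0.3717² = 0.002372 + 0.000702 + 0.128451 + 0.036214 + 0.000019 + 0.138161 = 0.305919
B = 1 / 0.305919 = 3.2688
Bₛ = (B − 1)/(n − 1) = (3.2688 − 1)/(6 − 1) = 2.2688/5 = 0.4538

0.45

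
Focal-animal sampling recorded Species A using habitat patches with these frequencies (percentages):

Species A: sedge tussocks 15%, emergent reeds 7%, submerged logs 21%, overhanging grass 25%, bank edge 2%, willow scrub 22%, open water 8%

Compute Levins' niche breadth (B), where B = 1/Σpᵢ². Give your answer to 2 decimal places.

5.29

Convert percentages to proportions (divide by 100).
Σpᵢ² = 0.15² + 0.07² + 0.21² + 0.25² + 0.02² + 0.22² + 0.08² = 0.0225 + 0.0049 + 0.0441 + 0.0625 + 0.0004 + 0.0484 + 0.0064 = 0.1892
B = 1 / 0.1892 = 5.2854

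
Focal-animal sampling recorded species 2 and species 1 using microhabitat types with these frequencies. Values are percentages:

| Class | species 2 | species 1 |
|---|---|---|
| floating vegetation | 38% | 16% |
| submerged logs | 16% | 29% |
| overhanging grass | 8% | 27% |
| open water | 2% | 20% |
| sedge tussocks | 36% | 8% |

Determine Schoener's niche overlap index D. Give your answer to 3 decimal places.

Convert percentages to proportions (divide by 100).
Σ|p₁ᵢ − p₂ᵢ| = 0.22 + 0.13 + 0.19 + 0.18 + 0.28 = 1.00
D = 1 − ½ × 1.00 = 1 − 0.500 = 0.50000

0.500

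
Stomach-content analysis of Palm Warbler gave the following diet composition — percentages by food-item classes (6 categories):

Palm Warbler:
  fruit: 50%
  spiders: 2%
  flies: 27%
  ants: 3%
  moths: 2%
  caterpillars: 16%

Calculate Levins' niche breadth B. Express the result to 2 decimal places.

Convert percentages to proportions (divide by 100).
Σpᵢ² = 0.50² + 0.02² + 0.27² + 0.03² + 0.02² + 0.16² = 0.2500 + 0.0004 + 0.0729 + 0.0009 + 0.0004 + 0.0256 = 0.3502
B = 1 / 0.3502 = 2.8555

2.86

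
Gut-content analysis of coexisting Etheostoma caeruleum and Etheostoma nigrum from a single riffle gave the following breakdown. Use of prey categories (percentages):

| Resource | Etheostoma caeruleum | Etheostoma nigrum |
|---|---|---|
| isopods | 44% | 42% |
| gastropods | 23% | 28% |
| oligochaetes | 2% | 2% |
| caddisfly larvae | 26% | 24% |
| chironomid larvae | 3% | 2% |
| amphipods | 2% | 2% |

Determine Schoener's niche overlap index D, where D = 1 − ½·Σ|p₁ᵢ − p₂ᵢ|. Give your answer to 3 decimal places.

0.950

Convert percentages to proportions (divide by 100).
Σ|p₁ᵢ − p₂ᵢ| = 0.02 + 0.05 + 0.00 + 0.02 + 0.01 + 0.00 = 0.10
D = 1 − ½ × 0.10 = 1 − 0.050 = 0.95000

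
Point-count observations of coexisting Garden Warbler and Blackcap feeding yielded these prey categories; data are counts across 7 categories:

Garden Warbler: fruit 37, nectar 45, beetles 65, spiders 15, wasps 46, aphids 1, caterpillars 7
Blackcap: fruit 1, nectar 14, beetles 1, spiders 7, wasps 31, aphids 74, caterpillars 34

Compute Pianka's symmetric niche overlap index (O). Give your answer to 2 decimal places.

Proportions for Garden Warbler (n=216): 37/216=0.1713, 45/216=0.2083, 65/216=0.3009, 15/216=0.0694, 46/216=0.2130, 1/216=0.0046, 7/216=0.0324
Proportions for Blackcap (n=162): 1/162=0.0062, 14/162=0.0864, 1/162=0.0062, 7/162=0.0432, 31/162=0.1914, 74/162=0.4568, 34/162=0.2099
Σ p₁ᵢp₂ᵢ = 0.001062 + 0.017997 + 0.001866 + 0.002998 + 0.040768 + 0.002101 + 0.006801 = 0.073593
Σp_1ᵢ² = 0.1713² + 0.2083² + 0.3009² + 0.0694² + 0.2130² + 0.0046² + 0.0324² = 0.029344 + 0.043389 + 0.090541 + 0.004816 + 0.045369 + 0.000021 + 0.001050 = 0.214530
Σp_2ᵢ² = 0.0062² + 0.0864² + 0.0062² + 0.0432² + 0.1914² + 0.4568² + 0.2099² = 0.000038 + 0.007465 + 0.000038 + 0.001866 + 0.036634 + 0.208666 + 0.044058 = 0.298765
O = 0.073593 / √(0.214530 × 0.298765) = 0.073593 / 0.2531680 = 0.2907

0.29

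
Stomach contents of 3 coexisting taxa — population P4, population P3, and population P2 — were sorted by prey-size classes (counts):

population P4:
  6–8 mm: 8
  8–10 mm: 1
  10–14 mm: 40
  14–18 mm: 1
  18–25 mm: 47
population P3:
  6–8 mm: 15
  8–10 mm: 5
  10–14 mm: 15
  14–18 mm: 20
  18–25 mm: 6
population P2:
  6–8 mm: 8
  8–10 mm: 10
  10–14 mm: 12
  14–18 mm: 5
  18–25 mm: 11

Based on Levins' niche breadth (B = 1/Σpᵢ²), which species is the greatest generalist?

population P2

Proportions for population P4 (n=97): 8/97=0.0825, 1/97=0.0103, 40/97=0.4124, 1/97=0.0103, 47/97=0.4845
Proportions for population P3 (n=61): 15/61=0.2459, 5/61=0.0820, 15/61=0.2459, 20/61=0.3279, 6/61=0.0984
Proportions for population P2 (n=46): 8/46=0.1739, 10/46=0.2174, 12/46=0.2609, 5/46=0.1087, 11/46=0.2391
Σp_P4ᵢ² = 0.0825² + 0.0103² + 0.4124² + 0.0103² + 0.4845² = 0.006806 + 0.000106 + 0.170074 + 0.000106 + 0.234740 = 0.411832
B_P4 = 1 / 0.411832 = 2.4282
Σp_P3ᵢ² = 0.2459² + 0.0820² + 0.2459² + 0.3279² + 0.0984² = 0.060467 + 0.006724 + 0.060467 + 0.107518 + 0.009683 = 0.244859
B_P3 = 1 / 0.244859 = 4.0840
Σp_P2ᵢ² = 0.1739² + 0.2174² + 0.2609² + 0.1087² + 0.2391² = 0.030241 + 0.047263 + 0.068069 + 0.011816 + 0.057169 = 0.214558
B_P2 = 1 / 0.214558 = 4.6607
Highest B → broadest niche (most generalist): population P2 (B = 4.66).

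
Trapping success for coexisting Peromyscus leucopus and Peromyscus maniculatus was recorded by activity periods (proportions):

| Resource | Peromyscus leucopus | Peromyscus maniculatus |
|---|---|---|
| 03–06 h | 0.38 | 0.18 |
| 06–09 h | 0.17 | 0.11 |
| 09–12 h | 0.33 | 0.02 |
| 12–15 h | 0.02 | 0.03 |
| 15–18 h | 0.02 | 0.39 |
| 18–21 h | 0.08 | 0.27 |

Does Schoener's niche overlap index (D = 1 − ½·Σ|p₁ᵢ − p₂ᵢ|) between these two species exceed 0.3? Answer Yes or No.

Yes

Σ|p₁ᵢ − p₂ᵢ| = 0.20 + 0.06 + 0.31 + 0.01 + 0.37 + 0.19 = 1.14
D = 1 − ½ × 1.14 = 1 − 0.570 = 0.4300
D = 0.4300 > 0.3 → Yes.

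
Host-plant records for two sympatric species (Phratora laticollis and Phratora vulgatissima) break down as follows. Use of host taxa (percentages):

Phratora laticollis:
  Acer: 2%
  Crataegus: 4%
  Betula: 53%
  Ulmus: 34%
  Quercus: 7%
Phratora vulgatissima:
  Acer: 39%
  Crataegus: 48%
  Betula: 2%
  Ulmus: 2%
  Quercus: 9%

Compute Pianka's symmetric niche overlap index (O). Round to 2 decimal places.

Convert percentages to proportions (divide by 100).
Σ p₁ᵢp₂ᵢ = 0.0078 + 0.0192 + 0.0106 + 0.0068 + 0.0063 = 0.0507
Σp_1ᵢ² = 0.02² + 0.04² + 0.53² + 0.34² + 0.07² = 0.0004 + 0.0016 + 0.2809 + 0.1156 + 0.0049 = 0.4034
Σp_2ᵢ² = 0.39² + 0.48² + 0.02² + 0.02² + 0.09² = 0.1521 + 0.2304 + 0.0004 + 0.0004 + 0.0081 = 0.3914
O = 0.0507 / √(0.4034 × 0.3914) = 0.0507 / 0.39735 = 0.1276

0.13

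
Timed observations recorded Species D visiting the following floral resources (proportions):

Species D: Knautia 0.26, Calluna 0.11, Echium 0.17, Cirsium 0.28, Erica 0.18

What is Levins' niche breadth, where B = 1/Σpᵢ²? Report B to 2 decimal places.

Σpᵢ² = 0.26² + 0.11² + 0.17² + 0.28² + 0.18² = 0.0676 + 0.0121 + 0.0289 + 0.0784 + 0.0324 = 0.2194
B = 1 / 0.2194 = 4.5579

4.56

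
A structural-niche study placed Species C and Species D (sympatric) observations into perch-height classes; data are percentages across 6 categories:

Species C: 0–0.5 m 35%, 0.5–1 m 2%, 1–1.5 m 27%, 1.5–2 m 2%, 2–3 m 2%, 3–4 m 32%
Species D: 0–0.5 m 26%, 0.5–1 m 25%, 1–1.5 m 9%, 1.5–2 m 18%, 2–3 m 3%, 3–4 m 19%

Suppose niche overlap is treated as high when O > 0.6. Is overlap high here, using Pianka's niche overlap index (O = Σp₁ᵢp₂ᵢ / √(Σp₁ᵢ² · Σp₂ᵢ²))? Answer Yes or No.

Yes

Convert percentages to proportions (divide by 100).
Σ p₁ᵢp₂ᵢ = 0.0910 + 0.0050 + 0.0243 + 0.0036 + 0.0006 + 0.0608 = 0.1853
Σp_1ᵢ² = 0.35² + 0.02² + 0.27² + 0.02² + 0.02² + 0.32² = 0.1225 + 0.0004 + 0.0729 + 0.0004 + 0.0004 + 0.1024 = 0.2990
Σp_2ᵢ² = 0.26² + 0.25² + 0.09² + 0.18² + 0.03² + 0.19² = 0.0676 + 0.0625 + 0.0081 + 0.0324 + 0.0009 + 0.0361 = 0.2076
O = 0.1853 / √(0.2990 × 0.2076) = 0.1853 / 0.24914 = 0.7438
O = 0.7438 > 0.6 → Yes.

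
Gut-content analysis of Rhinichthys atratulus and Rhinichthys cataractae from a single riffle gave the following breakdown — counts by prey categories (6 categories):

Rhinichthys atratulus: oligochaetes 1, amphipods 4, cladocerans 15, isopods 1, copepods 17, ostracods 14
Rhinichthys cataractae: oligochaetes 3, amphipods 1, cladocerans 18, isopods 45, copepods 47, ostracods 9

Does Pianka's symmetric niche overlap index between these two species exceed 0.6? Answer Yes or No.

Yes

Proportions for Rhinichthys atratulus (n=52): 1/52=0.0192, 4/52=0.0769, 15/52=0.2885, 1/52=0.0192, 17/52=0.3269, 14/52=0.2692
Proportions for Rhinichthys cataractae (n=123): 3/123=0.0244, 1/123=0.0081, 18/123=0.1463, 45/123=0.3659, 47/123=0.3821, 9/123=0.0732
Σ p₁ᵢp₂ᵢ = 0.000468 + 0.000623 + 0.042208 + 0.007025 + 0.124908 + 0.019705 = 0.194937
Σp_1ᵢ² = 0.0192² + 0.0769² + 0.2885² + 0.0192² + 0.3269² + 0.2692² = 0.000369 + 0.005914 + 0.083232 + 0.000369 + 0.106864 + 0.072469 = 0.269217
Σp_2ᵢ² = 0.0244² + 0.0081² + 0.1463² + 0.3659² + 0.3821² + 0.0732² = 0.000595 + 0.000066 + 0.021404 + 0.133883 + 0.146000 + 0.005358 = 0.307306
O = 0.194937 / √(0.269217 × 0.307306) = 0.194937 / 0.2876317 = 0.6777
O = 0.6777 > 0.6 → Yes.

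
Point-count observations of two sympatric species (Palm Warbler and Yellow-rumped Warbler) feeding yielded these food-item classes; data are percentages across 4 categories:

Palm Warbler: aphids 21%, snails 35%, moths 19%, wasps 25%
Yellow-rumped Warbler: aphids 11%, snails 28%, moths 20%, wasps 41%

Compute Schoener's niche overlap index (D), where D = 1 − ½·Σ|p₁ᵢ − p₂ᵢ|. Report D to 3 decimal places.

Convert percentages to proportions (divide by 100).
Σ|p₁ᵢ − p₂ᵢ| = 0.10 + 0.07 + 0.01 + 0.16 = 0.34
D = 1 − ½ × 0.34 = 1 − 0.170 = 0.83000

0.830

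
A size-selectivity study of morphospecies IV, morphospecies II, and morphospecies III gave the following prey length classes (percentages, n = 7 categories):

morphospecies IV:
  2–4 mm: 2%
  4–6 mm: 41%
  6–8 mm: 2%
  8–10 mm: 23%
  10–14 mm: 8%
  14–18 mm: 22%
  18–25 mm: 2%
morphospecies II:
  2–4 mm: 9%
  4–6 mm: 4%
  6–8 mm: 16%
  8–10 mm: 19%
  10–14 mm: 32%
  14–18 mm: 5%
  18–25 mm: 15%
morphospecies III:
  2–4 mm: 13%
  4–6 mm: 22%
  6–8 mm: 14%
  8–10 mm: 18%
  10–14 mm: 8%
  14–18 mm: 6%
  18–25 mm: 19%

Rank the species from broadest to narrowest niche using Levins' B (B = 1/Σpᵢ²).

Convert percentages to proportions (divide by 100).
Σp_IVᵢ² = 0.02² + 0.41² + 0.02² + 0.23² + 0.08² + 0.22² + 0.02² = 0.0004 + 0.1681 + 0.0004 + 0.0529 + 0.0064 + 0.0484 + 0.0004 = 0.2770
B_IV = 1 / 0.2770 = 3.6101
Σp_IIᵢ² = 0.09² + 0.04² + 0.16² + 0.19² + 0.32² + 0.05² + 0.15² = 0.0081 + 0.0016 + 0.0256 + 0.0361 + 0.1024 + 0.0025 + 0.0225 = 0.1988
B_II = 1 / 0.1988 = 5.0302
Σp_IIIᵢ² = 0.13² + 0.22² + 0.14² + 0.18² + 0.08² + 0.06² + 0.19² = 0.0169 + 0.0484 + 0.0196 + 0.0324 + 0.0064 + 0.0036 + 0.0361 = 0.1634
B_III = 1 / 0.1634 = 6.1200
Ranking by B (broadest → narrowest): morphospecies III (6.12) > morphospecies II (5.03) > morphospecies IV (3.61)

morphospecies III > morphospecies II > morphospecies IV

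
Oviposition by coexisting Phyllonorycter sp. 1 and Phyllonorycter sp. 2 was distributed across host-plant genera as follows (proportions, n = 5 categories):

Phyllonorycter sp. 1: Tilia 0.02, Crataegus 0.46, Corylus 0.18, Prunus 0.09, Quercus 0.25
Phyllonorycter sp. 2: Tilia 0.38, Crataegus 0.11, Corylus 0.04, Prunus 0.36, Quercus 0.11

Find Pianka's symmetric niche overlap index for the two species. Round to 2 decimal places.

Σ p₁ᵢp₂ᵢ = 0.0076 + 0.0506 + 0.0072 + 0.0324 + 0.0275 = 0.1253
Σp_1ᵢ² = 0.02² + 0.46² + 0.18² + 0.09² + 0.25² = 0.0004 + 0.2116 + 0.0324 + 0.0081 + 0.0625 = 0.3150
Σp_2ᵢ² = 0.38² + 0.11² + 0.04² + 0.36² + 0.11² = 0.1444 + 0.0121 + 0.0016 + 0.1296 + 0.0121 = 0.2998
O = 0.1253 / √(0.3150 × 0.2998) = 0.1253 / 0.30731 = 0.4077

0.41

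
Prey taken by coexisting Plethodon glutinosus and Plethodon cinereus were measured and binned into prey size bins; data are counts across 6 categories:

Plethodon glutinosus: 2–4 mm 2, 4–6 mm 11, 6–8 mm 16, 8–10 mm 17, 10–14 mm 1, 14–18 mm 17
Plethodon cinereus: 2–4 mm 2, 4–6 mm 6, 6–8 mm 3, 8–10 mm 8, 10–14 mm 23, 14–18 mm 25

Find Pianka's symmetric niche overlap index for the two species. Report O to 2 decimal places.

0.64

Proportions for Plethodon glutinosus (n=64): 2/64=0.0313, 11/64=0.1719, 16/64=0.2500, 17/64=0.2656, 1/64=0.0156, 17/64=0.2656
Proportions for Plethodon cinereus (n=67): 2/67=0.0299, 6/67=0.0896, 3/67=0.0448, 8/67=0.1194, 23/67=0.3433, 25/67=0.3731
Σ p₁ᵢp₂ᵢ = 0.000936 + 0.015402 + 0.011200 + 0.031713 + 0.005355 + 0.099095 = 0.163701
Σp_1ᵢ² = 0.0313² + 0.1719² + 0.2500² + 0.2656² + 0.0156² + 0.2656² = 0.000980 + 0.029550 + 0.062500 + 0.070543 + 0.000243 + 0.070543 = 0.234359
Σp_2ᵢ² = 0.0299² + 0.0896² + 0.0448² + 0.1194² + 0.3433² + 0.3731² = 0.000894 + 0.008028 + 0.002007 + 0.014256 + 0.117855 + 0.139204 = 0.282244
O = 0.163701 / √(0.234359 × 0.282244) = 0.163701 / 0.2571895 = 0.6365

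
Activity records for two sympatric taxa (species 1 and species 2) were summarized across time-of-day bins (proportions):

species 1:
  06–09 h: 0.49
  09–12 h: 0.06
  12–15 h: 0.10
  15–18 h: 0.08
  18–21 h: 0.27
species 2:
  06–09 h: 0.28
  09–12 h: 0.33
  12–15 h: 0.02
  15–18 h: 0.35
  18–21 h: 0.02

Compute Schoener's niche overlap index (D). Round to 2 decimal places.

Σ|p₁ᵢ − p₂ᵢ| = 0.21 + 0.27 + 0.08 + 0.27 + 0.25 = 1.08
D = 1 − ½ × 1.08 = 1 − 0.540 = 0.4600

0.46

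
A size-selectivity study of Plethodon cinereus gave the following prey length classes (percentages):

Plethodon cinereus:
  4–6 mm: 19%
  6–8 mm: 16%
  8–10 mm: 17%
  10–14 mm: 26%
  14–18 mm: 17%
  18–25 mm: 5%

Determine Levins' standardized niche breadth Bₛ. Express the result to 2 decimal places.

0.85

Convert percentages to proportions (divide by 100).
Σpᵢ² = 0.19² + 0.16² + 0.17² + 0.26² + 0.17² + 0.05² = 0.0361 + 0.0256 + 0.0289 + 0.0676 + 0.0289 + 0.0025 = 0.1896
B = 1 / 0.1896 = 5.2743
Bₛ = (B − 1)/(n − 1) = (5.2743 − 1)/(6 − 1) = 4.2743/5 = 0.8549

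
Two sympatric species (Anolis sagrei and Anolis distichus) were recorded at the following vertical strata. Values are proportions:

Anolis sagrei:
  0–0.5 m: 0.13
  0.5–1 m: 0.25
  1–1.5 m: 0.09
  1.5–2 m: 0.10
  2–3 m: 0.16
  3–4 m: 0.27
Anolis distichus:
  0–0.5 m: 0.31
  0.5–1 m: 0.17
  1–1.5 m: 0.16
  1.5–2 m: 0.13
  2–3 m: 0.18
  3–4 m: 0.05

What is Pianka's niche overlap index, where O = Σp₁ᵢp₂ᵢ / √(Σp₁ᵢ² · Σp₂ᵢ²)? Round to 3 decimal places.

Σ p₁ᵢp₂ᵢ = 0.0403 + 0.0425 + 0.0144 + 0.0130 + 0.0288 + 0.0135 = 0.1525
Σp_1ᵢ² = 0.13² + 0.25² + 0.09² + 0.10² + 0.16² + 0.27² = 0.0169 + 0.0625 + 0.0081 + 0.0100 + 0.0256 + 0.0729 = 0.1960
Σp_2ᵢ² = 0.31² + 0.17² + 0.16² + 0.13² + 0.18² + 0.05² = 0.0961 + 0.0289 + 0.0256 + 0.0169 + 0.0324 + 0.0025 = 0.2024
O = 0.1525 / √(0.1960 × 0.2024) = 0.1525 / 0.199174 = 0.76566

0.766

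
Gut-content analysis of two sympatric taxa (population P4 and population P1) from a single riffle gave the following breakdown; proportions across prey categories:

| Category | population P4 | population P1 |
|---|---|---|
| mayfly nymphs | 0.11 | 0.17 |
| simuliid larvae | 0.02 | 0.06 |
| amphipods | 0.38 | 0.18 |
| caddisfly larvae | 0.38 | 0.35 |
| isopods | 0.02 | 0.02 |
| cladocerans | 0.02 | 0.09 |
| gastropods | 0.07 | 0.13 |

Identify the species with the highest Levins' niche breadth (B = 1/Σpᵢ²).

Σp_P4ᵢ² = 0.11² + 0.02² + 0.38² + 0.38² + 0.02² + 0.02² + 0.07² = 0.0121 + 0.0004 + 0.1444 + 0.1444 + 0.0004 + 0.0004 + 0.0049 = 0.3070
B_P4 = 1 / 0.3070 = 3.2573
Σp_P1ᵢ² = 0.17² + 0.06² + 0.18² + 0.35² + 0.02² + 0.09² + 0.13² = 0.0289 + 0.0036 + 0.0324 + 0.1225 + 0.0004 + 0.0081 + 0.0169 = 0.2128
B_P1 = 1 / 0.2128 = 4.6992
Highest B → broadest niche (most generalist): population P1 (B = 4.70).

population P1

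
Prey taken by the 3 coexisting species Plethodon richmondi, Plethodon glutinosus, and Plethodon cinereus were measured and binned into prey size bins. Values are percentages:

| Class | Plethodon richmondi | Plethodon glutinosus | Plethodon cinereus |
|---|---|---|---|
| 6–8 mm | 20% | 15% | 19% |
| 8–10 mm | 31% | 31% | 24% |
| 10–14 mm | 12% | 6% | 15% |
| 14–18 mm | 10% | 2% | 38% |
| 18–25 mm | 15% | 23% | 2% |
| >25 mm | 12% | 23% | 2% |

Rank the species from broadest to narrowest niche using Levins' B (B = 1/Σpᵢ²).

Plethodon richmondi > Plethodon glutinosus > Plethodon cinereus

Convert percentages to proportions (divide by 100).
Σp_richᵢ² = 0.20² + 0.31² + 0.12² + 0.10² + 0.15² + 0.12² = 0.0400 + 0.0961 + 0.0144 + 0.0100 + 0.0225 + 0.0144 = 0.1974
B_rich = 1 / 0.1974 = 5.0659
Σp_glutᵢ² = 0.15² + 0.31² + 0.06² + 0.02² + 0.23² + 0.23² = 0.0225 + 0.0961 + 0.0036 + 0.0004 + 0.0529 + 0.0529 = 0.2284
B_glut = 1 / 0.2284 = 4.3783
Σp_cineᵢ² = 0.19² + 0.24² + 0.15² + 0.38² + 0.02² + 0.02² = 0.0361 + 0.0576 + 0.0225 + 0.1444 + 0.0004 + 0.0004 = 0.2614
B_cine = 1 / 0.2614 = 3.8256
Ranking by B (broadest → narrowest): Plethodon richmondi (5.07) > Plethodon glutinosus (4.38) > Plethodon cinereus (3.83)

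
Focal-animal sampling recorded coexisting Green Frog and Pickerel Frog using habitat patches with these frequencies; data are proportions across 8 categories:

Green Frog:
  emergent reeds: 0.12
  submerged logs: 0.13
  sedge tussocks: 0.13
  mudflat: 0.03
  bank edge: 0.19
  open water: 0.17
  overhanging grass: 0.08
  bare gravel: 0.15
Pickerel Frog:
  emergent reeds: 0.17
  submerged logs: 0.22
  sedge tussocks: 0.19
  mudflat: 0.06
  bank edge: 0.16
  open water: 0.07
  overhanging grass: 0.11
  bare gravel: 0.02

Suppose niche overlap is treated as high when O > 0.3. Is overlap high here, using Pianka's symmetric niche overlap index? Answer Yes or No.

Σ p₁ᵢp₂ᵢ = 0.0204 + 0.0286 + 0.0247 + 0.0018 + 0.0304 + 0.0119 + 0.0088 + 0.0030 = 0.1296
Σp_1ᵢ² = 0.12² + 0.13² + 0.13² + 0.03² + 0.19² + 0.17² + 0.08² + 0.15² = 0.0144 + 0.0169 + 0.0169 + 0.0009 + 0.0361 + 0.0289 + 0.0064 + 0.0225 = 0.1430
Σp_2ᵢ² = 0.17² + 0.22² + 0.19² + 0.06² + 0.16² + 0.07² + 0.11² + 0.02² = 0.0289 + 0.0484 + 0.0361 + 0.0036 + 0.0256 + 0.0049 + 0.0121 + 0.0004 = 0.1600
O = 0.1296 / √(0.1430 × 0.1600) = 0.1296 / 0.15126 = 0.8568
O = 0.8568 > 0.3 → Yes.

Yes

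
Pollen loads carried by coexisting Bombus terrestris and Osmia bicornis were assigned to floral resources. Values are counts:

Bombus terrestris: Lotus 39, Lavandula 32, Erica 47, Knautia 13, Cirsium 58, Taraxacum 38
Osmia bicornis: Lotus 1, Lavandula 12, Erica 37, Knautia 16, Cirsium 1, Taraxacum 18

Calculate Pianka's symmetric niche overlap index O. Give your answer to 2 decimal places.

0.69

Proportions for Bombus terrestris (n=227): 39/227=0.1718, 32/227=0.1410, 47/227=0.2070, 13/227=0.0573, 58/227=0.2555, 38/227=0.1674
Proportions for Osmia bicornis (n=85): 1/85=0.0118, 12/85=0.1412, 37/85=0.4353, 16/85=0.1882, 1/85=0.0118, 18/85=0.2118
Σ p₁ᵢp₂ᵢ = 0.002027 + 0.019909 + 0.090107 + 0.010784 + 0.003015 + 0.035455 = 0.161297
Σp_1ᵢ² = 0.1718² + 0.1410² + 0.2070² + 0.0573² + 0.2555² + 0.1674² = 0.029515 + 0.019881 + 0.042849 + 0.003283 + 0.065280 + 0.028023 = 0.188831
Σp_2ᵢ² = 0.0118² + 0.1412² + 0.4353² + 0.1882² + 0.0118² + 0.2118² = 0.000139 + 0.019937 + 0.189486 + 0.035419 + 0.000139 + 0.044859 = 0.289979
O = 0.161297 / √(0.188831 × 0.289979) = 0.161297 / 0.2340022 = 0.6893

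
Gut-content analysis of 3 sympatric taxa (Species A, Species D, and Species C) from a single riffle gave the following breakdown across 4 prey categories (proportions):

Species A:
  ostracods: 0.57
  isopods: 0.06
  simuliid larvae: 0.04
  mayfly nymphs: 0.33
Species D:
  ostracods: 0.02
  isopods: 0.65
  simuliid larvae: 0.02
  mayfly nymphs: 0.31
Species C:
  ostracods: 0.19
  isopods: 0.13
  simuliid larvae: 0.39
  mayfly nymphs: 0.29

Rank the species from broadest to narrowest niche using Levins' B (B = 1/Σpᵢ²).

Σp_Aᵢ² = 0.57² + 0.06² + 0.04² + 0.33² = 0.3249 + 0.0036 + 0.0016 + 0.1089 = 0.4390
B_A = 1 / 0.4390 = 2.2779
Σp_Dᵢ² = 0.02² + 0.65² + 0.02² + 0.31² = 0.0004 + 0.4225 + 0.0004 + 0.0961 = 0.5194
B_D = 1 / 0.5194 = 1.9253
Σp_Cᵢ² = 0.19² + 0.13² + 0.39² + 0.29² = 0.0361 + 0.0169 + 0.1521 + 0.0841 = 0.2892
B_C = 1 / 0.2892 = 3.4578
Ranking by B (broadest → narrowest): Species C (3.46) > Species A (2.28) > Species D (1.93)

Species C > Species A > Species D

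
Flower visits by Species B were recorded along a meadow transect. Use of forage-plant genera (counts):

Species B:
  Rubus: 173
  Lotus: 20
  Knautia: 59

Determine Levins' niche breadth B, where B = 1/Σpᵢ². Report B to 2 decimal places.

1.88

Proportions for Species B (n=252): 173/252=0.6865, 20/252=0.0794, 59/252=0.2341
Σpᵢ² = 0.6865² + 0.0794² + 0.2341² = 0.471282 + 0.006304 + 0.054803 = 0.532389
B = 1 / 0.532389 = 1.8783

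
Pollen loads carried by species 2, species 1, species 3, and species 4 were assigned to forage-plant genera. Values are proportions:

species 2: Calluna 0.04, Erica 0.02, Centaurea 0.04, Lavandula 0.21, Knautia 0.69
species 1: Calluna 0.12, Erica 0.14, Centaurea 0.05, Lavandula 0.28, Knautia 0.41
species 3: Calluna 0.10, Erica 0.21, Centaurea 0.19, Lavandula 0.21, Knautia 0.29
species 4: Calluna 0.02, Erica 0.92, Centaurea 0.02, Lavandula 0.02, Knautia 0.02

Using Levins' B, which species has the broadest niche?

Σp_2ᵢ² = 0.04² + 0.02² + 0.04² + 0.21² + 0.69² = 0.0016 + 0.0004 + 0.0016 + 0.0441 + 0.4761 = 0.5238
B_2 = 1 / 0.5238 = 1.9091
Σp_1ᵢ² = 0.12² + 0.14² + 0.05² + 0.28² + 0.41² = 0.0144 + 0.0196 + 0.0025 + 0.0784 + 0.1681 = 0.2830
B_1 = 1 / 0.2830 = 3.5336
Σp_3ᵢ² = 0.10² + 0.21² + 0.19² + 0.21² + 0.29² = 0.0100 + 0.0441 + 0.0361 + 0.0441 + 0.0841 = 0.2184
B_3 = 1 / 0.2184 = 4.5788
Σp_4ᵢ² = 0.02² + 0.92² + 0.02² + 0.02² + 0.02² = 0.0004 + 0.8464 + 0.0004 + 0.0004 + 0.0004 = 0.8480
B_4 = 1 / 0.8480 = 1.1792
Highest B → broadest niche (most generalist): species 3 (B = 4.58).

species 3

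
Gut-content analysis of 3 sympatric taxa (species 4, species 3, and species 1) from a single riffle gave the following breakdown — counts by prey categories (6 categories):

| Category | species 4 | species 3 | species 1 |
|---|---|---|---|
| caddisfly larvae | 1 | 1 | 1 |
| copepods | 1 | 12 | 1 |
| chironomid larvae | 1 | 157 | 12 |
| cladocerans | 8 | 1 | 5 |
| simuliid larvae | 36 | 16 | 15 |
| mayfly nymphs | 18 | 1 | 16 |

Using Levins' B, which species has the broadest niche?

species 1

Proportions for species 4 (n=65): 1/65=0.0154, 1/65=0.0154, 1/65=0.0154, 8/65=0.1231, 36/65=0.5538, 18/65=0.2769
Proportions for species 3 (n=188): 1/188=0.0053, 12/188=0.0638, 157/188=0.8351, 1/188=0.0053, 16/188=0.0851, 1/188=0.0053
Proportions for species 1 (n=50): 1/50=0.0200, 1/50=0.0200, 12/50=0.2400, 5/50=0.1000, 15/50=0.3000, 16/50=0.3200
Σp_4ᵢ² = 0.0154² + 0.0154² + 0.0154² + 0.1231² + 0.5538² + 0.2769² = 0.000237 + 0.000237 + 0.000237 + 0.015154 + 0.306694 + 0.076674 = 0.399233
B_4 = 1 / 0.399233 = 2.5048
Σp_3ᵢ² = 0.0053² + 0.0638² + 0.8351² + 0.0053² + 0.0851² + 0.0053² = 0.000028 + 0.004070 + 0.697392 + 0.000028 + 0.007242 + 0.000028 = 0.708788
B_3 = 1 / 0.708788 = 1.4109
Σp_1ᵢ² = 0.0200² + 0.0200² + 0.2400² + 0.1000² + 0.3000² + 0.3200² = 0.000400 + 0.000400 + 0.057600 + 0.010000 + 0.090000 + 0.102400 = 0.260800
B_1 = 1 / 0.260800 = 3.8344
Highest B → broadest niche (most generalist): species 1 (B = 3.83).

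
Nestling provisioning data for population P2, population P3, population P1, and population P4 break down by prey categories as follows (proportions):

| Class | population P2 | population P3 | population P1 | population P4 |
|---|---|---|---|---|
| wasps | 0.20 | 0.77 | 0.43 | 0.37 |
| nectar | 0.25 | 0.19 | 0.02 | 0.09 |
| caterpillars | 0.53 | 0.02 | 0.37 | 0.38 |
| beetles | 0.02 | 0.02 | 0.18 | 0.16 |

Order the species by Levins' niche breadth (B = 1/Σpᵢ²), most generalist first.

Σp_P2ᵢ² = 0.20² + 0.25² + 0.53² + 0.02² = 0.0400 + 0.0625 + 0.2809 + 0.0004 = 0.3838
B_P2 = 1 / 0.3838 = 2.6055
Σp_P3ᵢ² = 0.77² + 0.19² + 0.02² + 0.02² = 0.5929 + 0.0361 + 0.0004 + 0.0004 = 0.6298
B_P3 = 1 / 0.6298 = 1.5878
Σp_P1ᵢ² = 0.43² + 0.02² + 0.37² + 0.18² = 0.1849 + 0.0004 + 0.1369 + 0.0324 = 0.3546
B_P1 = 1 / 0.3546 = 2.8201
Σp_P4ᵢ² = 0.37² + 0.09² + 0.38² + 0.16² = 0.1369 + 0.0081 + 0.1444 + 0.0256 = 0.3150
B_P4 = 1 / 0.3150 = 3.1746
Ranking by B (broadest → narrowest): population P4 (3.17) > population P1 (2.82) > population P2 (2.61) > population P3 (1.59)

population P4 > population P1 > population P2 > population P3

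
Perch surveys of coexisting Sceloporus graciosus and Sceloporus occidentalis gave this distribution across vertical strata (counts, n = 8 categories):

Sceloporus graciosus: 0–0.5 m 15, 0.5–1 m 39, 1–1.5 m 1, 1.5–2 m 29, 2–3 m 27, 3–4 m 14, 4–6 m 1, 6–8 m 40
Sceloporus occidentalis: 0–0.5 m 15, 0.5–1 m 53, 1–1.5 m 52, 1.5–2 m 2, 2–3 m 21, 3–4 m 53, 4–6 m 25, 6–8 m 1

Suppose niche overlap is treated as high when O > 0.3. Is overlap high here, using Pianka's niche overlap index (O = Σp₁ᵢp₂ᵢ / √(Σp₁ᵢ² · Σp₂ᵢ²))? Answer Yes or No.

Yes

Proportions for Sceloporus graciosus (n=166): 15/166=0.0904, 39/166=0.2349, 1/166=0.0060, 29/166=0.1747, 27/166=0.1627, 14/166=0.0843, 1/166=0.0060, 40/166=0.2410
Proportions for Sceloporus occidentalis (n=222): 15/222=0.0676, 53/222=0.2387, 52/222=0.2342, 2/222=0.0090, 21/222=0.0946, 53/222=0.2387, 25/222=0.1126, 1/222=0.0045
Σ p₁ᵢp₂ᵢ = 0.006111 + 0.056071 + 0.001405 + 0.001572 + 0.015391 + 0.020122 + 0.000676 + 0.001085 = 0.102433
Σp_1ᵢ² = 0.0904² + 0.2349² + 0.0060² + 0.1747² + 0.1627² + 0.0843² + 0.0060² + 0.2410² = 0.008172 + 0.055178 + 0.000036 + 0.030520 + 0.026471 + 0.007106 + 0.000036 + 0.058081 = 0.185600
Σp_2ᵢ² = 0.0676² + 0.2387² + 0.2342² + 0.0090² + 0.0946² + 0.2387² + 0.1126² + 0.0045² = 0.004570 + 0.056978 + 0.054850 + 0.000081 + 0.008949 + 0.056978 + 0.012679 + 0.000020 = 0.195105
O = 0.102433 / √(0.185600 × 0.195105) = 0.102433 / 0.1902932 = 0.5383
O = 0.5383 > 0.3 → Yes.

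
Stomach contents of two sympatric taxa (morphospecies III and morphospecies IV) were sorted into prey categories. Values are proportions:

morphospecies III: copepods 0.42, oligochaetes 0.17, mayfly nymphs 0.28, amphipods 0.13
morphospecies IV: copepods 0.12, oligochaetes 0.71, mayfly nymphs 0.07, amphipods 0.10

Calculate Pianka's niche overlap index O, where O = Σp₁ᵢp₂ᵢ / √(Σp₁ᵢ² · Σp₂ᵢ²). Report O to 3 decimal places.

Σ p₁ᵢp₂ᵢ = 0.0504 + 0.1207 + 0.0196 + 0.0130 = 0.2037
Σp_1ᵢ² = 0.42² + 0.17² + 0.28² + 0.13² = 0.1764 + 0.0289 + 0.0784 + 0.0169 = 0.3006
Σp_2ᵢ² = 0.12² + 0.71² + 0.07² + 0.10² = 0.0144 + 0.5041 + 0.0049 + 0.0100 = 0.5334
O = 0.2037 / √(0.3006 × 0.5334) = 0.2037 / 0.400425 = 0.50871

0.509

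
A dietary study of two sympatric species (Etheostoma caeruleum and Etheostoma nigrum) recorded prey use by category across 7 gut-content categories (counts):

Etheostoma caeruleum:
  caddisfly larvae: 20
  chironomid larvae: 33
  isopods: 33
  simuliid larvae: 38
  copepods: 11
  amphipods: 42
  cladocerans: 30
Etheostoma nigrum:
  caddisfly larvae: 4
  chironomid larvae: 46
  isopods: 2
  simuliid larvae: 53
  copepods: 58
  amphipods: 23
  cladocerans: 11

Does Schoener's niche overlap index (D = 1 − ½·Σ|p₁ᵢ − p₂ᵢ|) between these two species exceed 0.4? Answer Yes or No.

Proportions for Etheostoma caeruleum (n=207): 20/207=0.0966, 33/207=0.1594, 33/207=0.1594, 38/207=0.1836, 11/207=0.0531, 42/207=0.2029, 30/207=0.1449
Proportions for Etheostoma nigrum (n=197): 4/197=0.0203, 46/197=0.2335, 2/197=0.0102, 53/197=0.2690, 58/197=0.2944, 23/197=0.1168, 11/197=0.0558
Σ|p₁ᵢ − p₂ᵢ| = 0.0763 + 0.0741 + 0.1492 + 0.0854 + 0.2413 + 0.0861 + 0.0891 = 0.8015
D = 1 − ½ × 0.8015 = 1 − 0.40075 = 0.59925
D = 0.59925 > 0.4 → Yes.

Yes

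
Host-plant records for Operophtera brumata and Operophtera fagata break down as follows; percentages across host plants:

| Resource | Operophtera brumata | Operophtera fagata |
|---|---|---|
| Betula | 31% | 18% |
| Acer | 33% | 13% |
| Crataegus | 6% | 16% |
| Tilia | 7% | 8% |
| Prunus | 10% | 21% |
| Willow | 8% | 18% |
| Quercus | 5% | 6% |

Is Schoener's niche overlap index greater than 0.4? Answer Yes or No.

Convert percentages to proportions (divide by 100).
Σ|p₁ᵢ − p₂ᵢ| = 0.13 + 0.20 + 0.10 + 0.01 + 0.11 + 0.10 + 0.01 = 0.66
D = 1 − ½ × 0.66 = 1 − 0.330 = 0.6700
D = 0.6700 > 0.4 → Yes.

Yes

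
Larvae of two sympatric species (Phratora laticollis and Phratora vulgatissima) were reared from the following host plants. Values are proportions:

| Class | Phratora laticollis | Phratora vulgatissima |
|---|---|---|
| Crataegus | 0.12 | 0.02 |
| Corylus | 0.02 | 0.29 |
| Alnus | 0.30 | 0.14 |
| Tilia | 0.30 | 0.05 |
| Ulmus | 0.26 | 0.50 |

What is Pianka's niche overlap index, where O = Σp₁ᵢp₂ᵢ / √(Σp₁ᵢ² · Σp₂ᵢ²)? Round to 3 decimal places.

Σ p₁ᵢp₂ᵢ = 0.0024 + 0.0058 + 0.0420 + 0.0150 + 0.1300 = 0.1952
Σp_1ᵢ² = 0.12² + 0.02² + 0.30² + 0.30² + 0.26² = 0.0144 + 0.0004 + 0.0900 + 0.0900 + 0.0676 = 0.2624
Σp_2ᵢ² = 0.02² + 0.29² + 0.14² + 0.05² + 0.50² = 0.0004 + 0.0841 + 0.0196 + 0.0025 + 0.2500 = 0.3566
O = 0.1952 / √(0.2624 × 0.3566) = 0.1952 / 0.305895 = 0.63813

0.638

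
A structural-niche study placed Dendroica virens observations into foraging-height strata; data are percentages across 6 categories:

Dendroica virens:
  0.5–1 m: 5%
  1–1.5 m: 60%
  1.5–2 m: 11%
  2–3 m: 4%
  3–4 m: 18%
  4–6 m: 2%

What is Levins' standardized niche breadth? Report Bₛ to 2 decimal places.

Convert percentages to proportions (divide by 100).
Σpᵢ² = 0.05² + 0.60² + 0.11² + 0.04² + 0.18² + 0.02² = 0.0025 + 0.3600 + 0.0121 + 0.0016 + 0.0324 + 0.0004 = 0.4090
B = 1 / 0.4090 = 2.4450
Bₛ = (B − 1)/(n − 1) = (2.4450 − 1)/(6 − 1) = 1.4450/5 = 0.2890

0.29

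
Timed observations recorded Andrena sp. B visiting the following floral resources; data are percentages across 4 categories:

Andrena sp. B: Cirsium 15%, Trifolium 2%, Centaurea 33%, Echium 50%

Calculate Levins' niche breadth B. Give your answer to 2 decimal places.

Convert percentages to proportions (divide by 100).
Σpᵢ² = 0.15² + 0.02² + 0.33² + 0.50² = 0.0225 + 0.0004 + 0.1089 + 0.2500 = 0.3818
B = 1 / 0.3818 = 2.6192

2.62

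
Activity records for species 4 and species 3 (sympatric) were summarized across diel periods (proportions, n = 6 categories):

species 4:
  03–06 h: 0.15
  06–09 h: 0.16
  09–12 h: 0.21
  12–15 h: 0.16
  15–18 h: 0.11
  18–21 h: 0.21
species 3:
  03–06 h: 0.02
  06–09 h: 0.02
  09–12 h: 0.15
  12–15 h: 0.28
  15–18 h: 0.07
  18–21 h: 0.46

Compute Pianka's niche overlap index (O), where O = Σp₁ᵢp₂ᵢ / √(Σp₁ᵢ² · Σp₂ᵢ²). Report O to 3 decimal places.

0.794

Σ p₁ᵢp₂ᵢ = 0.0030 + 0.0032 + 0.0315 + 0.0448 + 0.0077 + 0.0966 = 0.1868
Σp_1ᵢ² = 0.15² + 0.16² + 0.21² + 0.16² + 0.11² + 0.21² = 0.0225 + 0.0256 + 0.0441 + 0.0256 + 0.0121 + 0.0441 = 0.1740
Σp_2ᵢ² = 0.02² + 0.02² + 0.15² + 0.28² + 0.07² + 0.46² = 0.0004 + 0.0004 + 0.0225 + 0.0784 + 0.0049 + 0.2116 = 0.3182
O = 0.1868 / √(0.1740 × 0.3182) = 0.1868 / 0.235302 = 0.79387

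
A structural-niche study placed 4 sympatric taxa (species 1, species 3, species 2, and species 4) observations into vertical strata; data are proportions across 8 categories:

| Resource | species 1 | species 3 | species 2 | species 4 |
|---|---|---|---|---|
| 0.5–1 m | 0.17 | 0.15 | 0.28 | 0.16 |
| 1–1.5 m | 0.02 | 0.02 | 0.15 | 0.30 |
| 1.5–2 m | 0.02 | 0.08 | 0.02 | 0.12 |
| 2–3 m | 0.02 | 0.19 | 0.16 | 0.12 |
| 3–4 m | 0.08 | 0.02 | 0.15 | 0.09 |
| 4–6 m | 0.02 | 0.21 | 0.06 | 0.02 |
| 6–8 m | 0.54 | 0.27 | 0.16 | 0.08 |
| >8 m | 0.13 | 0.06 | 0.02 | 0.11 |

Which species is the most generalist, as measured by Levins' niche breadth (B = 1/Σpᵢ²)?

Σp_1ᵢ² = 0.17² + 0.02² + 0.02² + 0.02² + 0.08² + 0.02² + 0.54² + 0.13² = 0.0289 + 0.0004 + 0.0004 + 0.0004 + 0.0064 + 0.0004 + 0.2916 + 0.0169 = 0.3454
B_1 = 1 / 0.3454 = 2.8952
Σp_3ᵢ² = 0.15² + 0.02² + 0.08² + 0.19² + 0.02² + 0.21² + 0.27² + 0.06² = 0.0225 + 0.0004 + 0.0064 + 0.0361 + 0.0004 + 0.0441 + 0.0729 + 0.0036 = 0.1864
B_3 = 1 / 0.1864 = 5.3648
Σp_2ᵢ² = 0.28² + 0.15² + 0.02² + 0.16² + 0.15² + 0.06² + 0.16² + 0.02² = 0.0784 + 0.0225 + 0.0004 + 0.0256 + 0.0225 + 0.0036 + 0.0256 + 0.0004 = 0.1790
B_2 = 1 / 0.1790 = 5.5866
Σp_4ᵢ² = 0.16² + 0.30² + 0.12² + 0.12² + 0.09² + 0.02² + 0.08² + 0.11² = 0.0256 + 0.0900 + 0.0144 + 0.0144 + 0.0081 + 0.0004 + 0.0064 + 0.0121 = 0.1714
B_4 = 1 / 0.1714 = 5.8343
Highest B → broadest niche (most generalist): species 4 (B = 5.83).

species 4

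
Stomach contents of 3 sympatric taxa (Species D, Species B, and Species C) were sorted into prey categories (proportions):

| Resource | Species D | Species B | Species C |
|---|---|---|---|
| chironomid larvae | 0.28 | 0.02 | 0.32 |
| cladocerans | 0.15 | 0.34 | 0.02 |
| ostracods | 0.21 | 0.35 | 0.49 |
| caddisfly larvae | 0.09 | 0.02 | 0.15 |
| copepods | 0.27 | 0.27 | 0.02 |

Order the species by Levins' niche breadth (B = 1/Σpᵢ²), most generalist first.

Species D > Species B > Species C

Σp_Dᵢ² = 0.28² + 0.15² + 0.21² + 0.09² + 0.27² = 0.0784 + 0.0225 + 0.0441 + 0.0081 + 0.0729 = 0.2260
B_D = 1 / 0.2260 = 4.4248
Σp_Bᵢ² = 0.02² + 0.34² + 0.35² + 0.02² + 0.27² = 0.0004 + 0.1156 + 0.1225 + 0.0004 + 0.0729 = 0.3118
B_B = 1 / 0.3118 = 3.2072
Σp_Cᵢ² = 0.32² + 0.02² + 0.49² + 0.15² + 0.02² = 0.1024 + 0.0004 + 0.2401 + 0.0225 + 0.0004 = 0.3658
B_C = 1 / 0.3658 = 2.7337
Ranking by B (broadest → narrowest): Species D (4.42) > Species B (3.21) > Species C (2.73)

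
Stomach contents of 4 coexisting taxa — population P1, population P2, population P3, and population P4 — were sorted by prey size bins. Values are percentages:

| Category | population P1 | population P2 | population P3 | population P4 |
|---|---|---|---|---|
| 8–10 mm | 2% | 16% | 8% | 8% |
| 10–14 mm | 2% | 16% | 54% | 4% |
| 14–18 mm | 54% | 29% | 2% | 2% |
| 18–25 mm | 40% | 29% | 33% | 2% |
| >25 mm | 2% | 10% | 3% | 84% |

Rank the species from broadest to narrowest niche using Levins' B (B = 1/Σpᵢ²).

population P2 > population P3 > population P1 > population P4

Convert percentages to proportions (divide by 100).
Σp_P1ᵢ² = 0.02² + 0.02² + 0.54² + 0.40² + 0.02² = 0.0004 + 0.0004 + 0.2916 + 0.1600 + 0.0004 = 0.4528
B_P1 = 1 / 0.4528 = 2.2085
Σp_P2ᵢ² = 0.16² + 0.16² + 0.29² + 0.29² + 0.10² = 0.0256 + 0.0256 + 0.0841 + 0.0841 + 0.0100 = 0.2294
B_P2 = 1 / 0.2294 = 4.3592
Σp_P3ᵢ² = 0.08² + 0.54² + 0.02² + 0.33² + 0.03² = 0.0064 + 0.2916 + 0.0004 + 0.1089 + 0.0009 = 0.4082
B_P3 = 1 / 0.4082 = 2.4498
Σp_P4ᵢ² = 0.08² + 0.04² + 0.02² + 0.02² + 0.84² = 0.0064 + 0.0016 + 0.0004 + 0.0004 + 0.7056 = 0.7144
B_P4 = 1 / 0.7144 = 1.3998
Ranking by B (broadest → narrowest): population P2 (4.36) > population P3 (2.45) > population P1 (2.21) > population P4 (1.40)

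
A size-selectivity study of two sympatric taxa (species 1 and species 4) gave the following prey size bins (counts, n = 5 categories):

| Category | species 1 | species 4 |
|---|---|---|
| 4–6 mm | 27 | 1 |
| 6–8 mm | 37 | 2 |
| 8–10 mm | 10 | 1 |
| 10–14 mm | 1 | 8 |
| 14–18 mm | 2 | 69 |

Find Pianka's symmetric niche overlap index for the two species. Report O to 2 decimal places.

Proportions for species 1 (n=77): 27/77=0.3506, 37/77=0.4805, 10/77=0.1299, 1/77=0.0130, 2/77=0.0260
Proportions for species 4 (n=81): 1/81=0.0123, 2/81=0.0247, 1/81=0.0123, 8/81=0.0988, 69/81=0.8519
Σ p₁ᵢp₂ᵢ = 0.004312 + 0.011868 + 0.001598 + 0.001284 + 0.022149 = 0.041211
Σp_1ᵢ² = 0.3506² + 0.4805² + 0.1299² + 0.0130² + 0.0260² = 0.122920 + 0.230880 + 0.016874 + 0.000169 + 0.000676 = 0.371519
Σp_2ᵢ² = 0.0123² + 0.0247² + 0.0123² + 0.0988² + 0.8519² = 0.000151 + 0.000610 + 0.000151 + 0.009761 + 0.725734 = 0.736407
O = 0.041211 / √(0.371519 × 0.736407) = 0.041211 / 0.5230575 = 0.0788

0.08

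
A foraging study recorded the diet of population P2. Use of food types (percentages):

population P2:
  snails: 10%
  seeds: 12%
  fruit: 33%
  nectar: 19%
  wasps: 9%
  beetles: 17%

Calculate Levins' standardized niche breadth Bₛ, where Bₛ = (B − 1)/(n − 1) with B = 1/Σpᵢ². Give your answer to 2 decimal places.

0.77

Convert percentages to proportions (divide by 100).
Σpᵢ² = 0.10² + 0.12² + 0.33² + 0.19² + 0.09² + 0.17² = 0.0100 + 0.0144 + 0.1089 + 0.0361 + 0.0081 + 0.0289 = 0.2064
B = 1 / 0.2064 = 4.8450
Bₛ = (B − 1)/(n − 1) = (4.8450 − 1)/(6 − 1) = 3.8450/5 = 0.7690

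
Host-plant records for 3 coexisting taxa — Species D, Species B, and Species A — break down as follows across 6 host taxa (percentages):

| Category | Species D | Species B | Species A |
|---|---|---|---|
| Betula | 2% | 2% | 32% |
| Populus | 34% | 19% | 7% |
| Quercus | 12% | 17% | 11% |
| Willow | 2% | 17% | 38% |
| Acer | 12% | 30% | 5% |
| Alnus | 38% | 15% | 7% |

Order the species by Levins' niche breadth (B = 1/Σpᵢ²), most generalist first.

Species B > Species A > Species D

Convert percentages to proportions (divide by 100).
Σp_Dᵢ² = 0.02² + 0.34² + 0.12² + 0.02² + 0.12² + 0.38² = 0.0004 + 0.1156 + 0.0144 + 0.0004 + 0.0144 + 0.1444 = 0.2896
B_D = 1 / 0.2896 = 3.4530
Σp_Bᵢ² = 0.02² + 0.19² + 0.17² + 0.17² + 0.30² + 0.15² = 0.0004 + 0.0361 + 0.0289 + 0.0289 + 0.0900 + 0.0225 = 0.2068
B_B = 1 / 0.2068 = 4.8356
Σp_Aᵢ² = 0.32² + 0.07² + 0.11² + 0.38² + 0.05² + 0.07² = 0.1024 + 0.0049 + 0.0121 + 0.1444 + 0.0025 + 0.0049 = 0.2712
B_A = 1 / 0.2712 = 3.6873
Ranking by B (broadest → narrowest): Species B (4.84) > Species A (3.69) > Species D (3.45)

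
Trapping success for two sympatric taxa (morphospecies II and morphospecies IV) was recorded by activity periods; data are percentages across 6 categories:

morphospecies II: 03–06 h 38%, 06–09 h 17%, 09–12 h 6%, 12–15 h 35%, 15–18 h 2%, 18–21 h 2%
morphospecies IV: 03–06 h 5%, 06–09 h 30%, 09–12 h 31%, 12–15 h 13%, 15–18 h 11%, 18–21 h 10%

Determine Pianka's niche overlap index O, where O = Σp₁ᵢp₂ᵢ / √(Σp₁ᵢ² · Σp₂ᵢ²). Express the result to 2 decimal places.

0.53

Convert percentages to proportions (divide by 100).
Σ p₁ᵢp₂ᵢ = 0.0190 + 0.0510 + 0.0186 + 0.0455 + 0.0022 + 0.0020 = 0.1383
Σp_1ᵢ² = 0.38² + 0.17² + 0.06² + 0.35² + 0.02² + 0.02² = 0.1444 + 0.0289 + 0.0036 + 0.1225 + 0.0004 + 0.0004 = 0.3002
Σp_2ᵢ² = 0.05² + 0.30² + 0.31² + 0.13² + 0.11² + 0.10² = 0.0025 + 0.0900 + 0.0961 + 0.0169 + 0.0121 + 0.0100 = 0.2276
O = 0.1383 / √(0.3002 × 0.2276) = 0.1383 / 0.26139 = 0.5291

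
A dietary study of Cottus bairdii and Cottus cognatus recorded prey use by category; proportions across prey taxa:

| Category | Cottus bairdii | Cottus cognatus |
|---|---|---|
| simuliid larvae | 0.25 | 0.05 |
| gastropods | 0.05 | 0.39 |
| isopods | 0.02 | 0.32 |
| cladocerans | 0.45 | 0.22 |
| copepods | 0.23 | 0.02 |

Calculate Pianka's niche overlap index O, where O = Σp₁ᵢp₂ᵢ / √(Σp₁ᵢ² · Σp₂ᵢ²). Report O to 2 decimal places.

0.45

Σ p₁ᵢp₂ᵢ = 0.0125 + 0.0195 + 0.0064 + 0.0990 + 0.0046 = 0.1420
Σp_1ᵢ² = 0.25² + 0.05² + 0.02² + 0.45² + 0.23² = 0.0625 + 0.0025 + 0.0004 + 0.2025 + 0.0529 = 0.3208
Σp_2ᵢ² = 0.05² + 0.39² + 0.32² + 0.22² + 0.02² = 0.0025 + 0.1521 + 0.1024 + 0.0484 + 0.0004 = 0.3058
O = 0.1420 / √(0.3208 × 0.3058) = 0.1420 / 0.31321 = 0.4534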